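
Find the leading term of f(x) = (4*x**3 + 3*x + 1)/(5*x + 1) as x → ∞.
4*x**2/5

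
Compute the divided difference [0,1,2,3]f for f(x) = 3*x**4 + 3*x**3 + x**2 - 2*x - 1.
21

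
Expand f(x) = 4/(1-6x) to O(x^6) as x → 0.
4 + 24*x + 144*x**2 + 864*x**3 + 5184*x**4 + 31104*x**5 + O(x**6)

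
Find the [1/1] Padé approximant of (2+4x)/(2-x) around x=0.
(2*x + 1)/(1 - x/2)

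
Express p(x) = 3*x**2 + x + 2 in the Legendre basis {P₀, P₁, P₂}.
(3)P₀ + P₁ + (2)P₂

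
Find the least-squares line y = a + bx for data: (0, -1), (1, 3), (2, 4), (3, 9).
a = -9/10, b = 31/10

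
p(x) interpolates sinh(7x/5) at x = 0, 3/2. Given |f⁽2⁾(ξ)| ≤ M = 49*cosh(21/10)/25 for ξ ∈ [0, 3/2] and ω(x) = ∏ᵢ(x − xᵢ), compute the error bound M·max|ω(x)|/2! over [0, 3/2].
441*cosh(21/10)/800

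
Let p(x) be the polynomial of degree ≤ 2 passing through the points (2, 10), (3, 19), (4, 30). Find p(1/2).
1/4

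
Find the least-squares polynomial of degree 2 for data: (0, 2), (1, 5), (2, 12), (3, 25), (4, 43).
15/7 + (-3/35)x + (18/7)x²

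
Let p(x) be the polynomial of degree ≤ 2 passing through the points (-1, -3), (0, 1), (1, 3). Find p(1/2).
9/4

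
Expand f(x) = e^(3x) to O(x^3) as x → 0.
1 + 3*x + 9*x**2/2 + O(x**3)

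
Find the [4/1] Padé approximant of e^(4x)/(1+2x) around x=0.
(32*x**4/5 + 64*x**3/15 + 24*x**2/5 + 12*x/5 + 1)/(2*x/5 + 1)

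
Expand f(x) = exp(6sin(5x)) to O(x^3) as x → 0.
1 + 30*x + 450*x**2 + O(x**3)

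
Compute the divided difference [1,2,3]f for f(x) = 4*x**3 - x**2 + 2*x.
23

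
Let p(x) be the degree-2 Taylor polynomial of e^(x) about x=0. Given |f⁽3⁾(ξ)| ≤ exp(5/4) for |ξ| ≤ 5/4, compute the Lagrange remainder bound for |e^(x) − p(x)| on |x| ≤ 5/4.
125*exp(5/4)/384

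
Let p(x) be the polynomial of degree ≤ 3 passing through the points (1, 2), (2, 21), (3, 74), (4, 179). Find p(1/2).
-3/8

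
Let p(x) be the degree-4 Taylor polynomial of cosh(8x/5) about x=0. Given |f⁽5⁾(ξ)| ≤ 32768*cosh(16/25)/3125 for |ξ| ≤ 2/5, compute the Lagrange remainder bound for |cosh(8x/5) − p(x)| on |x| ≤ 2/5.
131072*cosh(16/25)/146484375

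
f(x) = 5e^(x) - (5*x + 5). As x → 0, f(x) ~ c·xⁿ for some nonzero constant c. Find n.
2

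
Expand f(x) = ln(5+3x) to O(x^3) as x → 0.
log(5) + 3*x/5 - 9*x**2/50 + O(x**3)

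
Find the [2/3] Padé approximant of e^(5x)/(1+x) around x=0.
(25*x**2/28 + 10*x/7 + 1)/(-25*x**3/21 + 75*x**2/28 - 18*x/7 + 1)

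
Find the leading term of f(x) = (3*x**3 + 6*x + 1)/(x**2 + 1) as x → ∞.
3*x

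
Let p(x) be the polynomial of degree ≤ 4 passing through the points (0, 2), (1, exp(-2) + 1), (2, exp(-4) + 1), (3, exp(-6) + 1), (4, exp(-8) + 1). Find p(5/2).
(-20*exp(6) - 5 + 60*exp(2) + 90*exp(4) + 131*exp(8))*exp(-8)/128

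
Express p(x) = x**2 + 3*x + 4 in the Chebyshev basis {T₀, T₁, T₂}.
(9/2)T₀ + (3)T₁ + (1/2)T₂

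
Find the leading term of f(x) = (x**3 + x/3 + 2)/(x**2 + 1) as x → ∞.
x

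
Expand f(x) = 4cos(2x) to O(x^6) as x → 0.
4 - 8*x**2 + 8*x**4/3 + O(x**6)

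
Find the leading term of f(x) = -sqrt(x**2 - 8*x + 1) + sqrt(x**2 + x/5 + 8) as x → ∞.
41/10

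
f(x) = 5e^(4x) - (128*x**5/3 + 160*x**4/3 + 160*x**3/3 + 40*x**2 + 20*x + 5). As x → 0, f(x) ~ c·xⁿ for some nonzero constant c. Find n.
6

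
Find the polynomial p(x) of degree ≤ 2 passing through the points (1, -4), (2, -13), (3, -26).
-2*x**2 - 3*x + 1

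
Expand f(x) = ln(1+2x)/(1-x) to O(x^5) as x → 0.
2*x + 8*x**3/3 - 4*x**4/3 + O(x**5)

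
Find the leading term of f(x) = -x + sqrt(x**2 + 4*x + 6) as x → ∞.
2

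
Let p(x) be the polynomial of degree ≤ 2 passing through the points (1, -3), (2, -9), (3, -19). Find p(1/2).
-3/2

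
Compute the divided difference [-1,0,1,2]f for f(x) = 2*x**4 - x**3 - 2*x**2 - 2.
3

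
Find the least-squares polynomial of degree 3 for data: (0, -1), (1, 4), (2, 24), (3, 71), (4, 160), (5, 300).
-13/14 + (113/84)x + (19/14)x² + (25/12)x³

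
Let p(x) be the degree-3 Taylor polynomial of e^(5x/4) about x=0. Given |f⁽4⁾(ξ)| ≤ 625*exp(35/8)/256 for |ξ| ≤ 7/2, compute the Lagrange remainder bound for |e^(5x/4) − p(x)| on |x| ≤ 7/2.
1500625*exp(35/8)/98304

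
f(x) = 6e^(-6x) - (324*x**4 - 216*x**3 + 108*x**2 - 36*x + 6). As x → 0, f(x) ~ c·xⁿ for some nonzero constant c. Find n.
5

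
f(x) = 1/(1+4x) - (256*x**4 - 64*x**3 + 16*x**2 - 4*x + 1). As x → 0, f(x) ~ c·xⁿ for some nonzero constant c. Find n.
5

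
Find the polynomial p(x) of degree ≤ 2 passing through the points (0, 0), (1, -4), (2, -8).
-4*x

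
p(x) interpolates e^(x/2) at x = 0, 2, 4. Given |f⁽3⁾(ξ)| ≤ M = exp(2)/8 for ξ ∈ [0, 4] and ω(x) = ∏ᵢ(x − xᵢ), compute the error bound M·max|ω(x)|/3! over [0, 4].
sqrt(3)*exp(2)/27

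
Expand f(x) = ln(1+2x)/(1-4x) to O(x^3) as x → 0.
2*x + 6*x**2 + O(x**3)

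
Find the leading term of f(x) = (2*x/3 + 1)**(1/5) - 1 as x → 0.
2*x/15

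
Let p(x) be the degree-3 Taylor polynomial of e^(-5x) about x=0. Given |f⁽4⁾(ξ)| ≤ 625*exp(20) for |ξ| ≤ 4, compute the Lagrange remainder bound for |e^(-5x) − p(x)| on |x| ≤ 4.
20000*exp(20)/3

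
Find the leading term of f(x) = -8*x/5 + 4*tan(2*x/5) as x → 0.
32*x**3/375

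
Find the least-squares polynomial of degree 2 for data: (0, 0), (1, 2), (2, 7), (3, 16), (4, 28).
1/35 + (1/7)x + (12/7)x²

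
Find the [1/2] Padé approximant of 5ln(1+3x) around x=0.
15*x/(-3*x**2/4 + 3*x/2 + 1)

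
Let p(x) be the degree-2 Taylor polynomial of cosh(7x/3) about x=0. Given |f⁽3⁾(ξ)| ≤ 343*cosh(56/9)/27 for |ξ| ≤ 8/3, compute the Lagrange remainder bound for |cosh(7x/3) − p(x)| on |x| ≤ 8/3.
87808*cosh(56/9)/2187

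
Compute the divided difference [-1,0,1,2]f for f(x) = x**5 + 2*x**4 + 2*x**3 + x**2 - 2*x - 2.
11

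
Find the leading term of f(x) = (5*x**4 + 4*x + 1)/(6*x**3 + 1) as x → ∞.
5*x/6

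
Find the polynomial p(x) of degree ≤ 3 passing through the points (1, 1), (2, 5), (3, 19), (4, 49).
x**3 - x**2 + 1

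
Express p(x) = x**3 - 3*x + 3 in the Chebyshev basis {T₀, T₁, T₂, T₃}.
(3)T₀ + (-9/4)T₁ + (1/4)T₃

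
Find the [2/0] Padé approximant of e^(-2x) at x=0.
2*x**2 - 2*x + 1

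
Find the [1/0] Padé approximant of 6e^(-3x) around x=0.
6 - 18*x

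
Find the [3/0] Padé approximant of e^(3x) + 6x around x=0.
9*x**3/2 + 9*x**2/2 + 9*x + 1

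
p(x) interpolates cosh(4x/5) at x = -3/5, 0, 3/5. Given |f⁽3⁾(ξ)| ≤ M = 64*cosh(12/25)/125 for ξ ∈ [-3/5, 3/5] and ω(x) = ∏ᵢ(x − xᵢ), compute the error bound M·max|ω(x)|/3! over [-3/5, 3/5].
64*sqrt(3)*cosh(12/25)/15625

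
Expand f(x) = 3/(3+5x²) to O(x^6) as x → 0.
1 - 5*x**2/3 + 25*x**4/9 + O(x**6)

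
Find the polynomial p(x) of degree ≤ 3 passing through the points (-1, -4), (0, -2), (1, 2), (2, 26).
3*x**3 + x**2 - 2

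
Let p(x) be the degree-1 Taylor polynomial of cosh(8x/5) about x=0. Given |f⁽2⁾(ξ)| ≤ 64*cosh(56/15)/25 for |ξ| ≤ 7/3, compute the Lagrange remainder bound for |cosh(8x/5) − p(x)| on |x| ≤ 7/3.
1568*cosh(56/15)/225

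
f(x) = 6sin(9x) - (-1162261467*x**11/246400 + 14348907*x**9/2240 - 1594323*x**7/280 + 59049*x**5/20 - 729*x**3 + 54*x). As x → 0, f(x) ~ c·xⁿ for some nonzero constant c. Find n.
13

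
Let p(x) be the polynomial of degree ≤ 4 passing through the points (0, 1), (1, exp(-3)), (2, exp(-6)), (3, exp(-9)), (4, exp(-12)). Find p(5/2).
(-20*exp(9) - 5 + 60*exp(3) + 90*exp(6) + 3*exp(12))*exp(-12)/128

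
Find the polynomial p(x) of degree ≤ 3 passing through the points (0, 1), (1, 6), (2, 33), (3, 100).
3*x**3 + 2*x**2 + 1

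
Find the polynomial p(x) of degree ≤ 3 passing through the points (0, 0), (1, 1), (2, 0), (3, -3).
-x**2 + 2*x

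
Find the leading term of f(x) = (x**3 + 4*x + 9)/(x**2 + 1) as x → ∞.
x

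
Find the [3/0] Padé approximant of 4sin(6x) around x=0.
-144*x**3 + 24*x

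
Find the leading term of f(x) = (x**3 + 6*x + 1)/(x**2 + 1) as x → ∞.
x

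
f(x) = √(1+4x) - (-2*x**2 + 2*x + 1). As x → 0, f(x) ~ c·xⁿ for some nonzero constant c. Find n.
3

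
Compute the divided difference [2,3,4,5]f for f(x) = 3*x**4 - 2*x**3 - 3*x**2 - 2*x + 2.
40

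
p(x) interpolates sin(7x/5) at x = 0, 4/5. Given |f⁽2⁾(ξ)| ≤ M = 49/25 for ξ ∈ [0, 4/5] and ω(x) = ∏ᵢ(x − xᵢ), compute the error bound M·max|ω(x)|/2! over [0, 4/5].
98/625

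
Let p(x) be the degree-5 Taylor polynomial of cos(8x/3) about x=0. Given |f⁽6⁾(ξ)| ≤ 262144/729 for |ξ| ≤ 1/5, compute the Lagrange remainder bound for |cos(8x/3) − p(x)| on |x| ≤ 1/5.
16384/512578125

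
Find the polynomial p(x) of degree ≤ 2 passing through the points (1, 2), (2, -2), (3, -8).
-x**2 - x + 4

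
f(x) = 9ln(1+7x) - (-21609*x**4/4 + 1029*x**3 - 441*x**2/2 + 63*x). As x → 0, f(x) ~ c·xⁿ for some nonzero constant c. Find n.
5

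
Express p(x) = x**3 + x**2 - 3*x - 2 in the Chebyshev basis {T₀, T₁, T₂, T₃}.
(-3/2)T₀ + (-9/4)T₁ + (1/2)T₂ + (1/4)T₃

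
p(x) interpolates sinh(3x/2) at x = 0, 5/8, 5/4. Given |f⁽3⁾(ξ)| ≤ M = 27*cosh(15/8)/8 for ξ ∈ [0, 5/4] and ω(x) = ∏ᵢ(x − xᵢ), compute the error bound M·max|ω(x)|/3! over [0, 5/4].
125*sqrt(3)*cosh(15/8)/4096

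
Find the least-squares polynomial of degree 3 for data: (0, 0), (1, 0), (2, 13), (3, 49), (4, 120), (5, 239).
-1/9 + (-611/378)x + (29/252)x² + (211/108)x³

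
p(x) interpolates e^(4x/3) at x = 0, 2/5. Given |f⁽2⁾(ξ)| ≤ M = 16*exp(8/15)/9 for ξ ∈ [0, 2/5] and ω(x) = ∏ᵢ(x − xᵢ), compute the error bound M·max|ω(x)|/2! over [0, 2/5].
8*exp(8/15)/225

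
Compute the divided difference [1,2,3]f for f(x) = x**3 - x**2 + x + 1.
5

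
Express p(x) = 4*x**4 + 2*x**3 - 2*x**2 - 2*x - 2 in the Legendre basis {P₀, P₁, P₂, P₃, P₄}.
(-28/15)P₀ + (-4/5)P₁ + (20/21)P₂ + (4/5)P₃ + (32/35)P₄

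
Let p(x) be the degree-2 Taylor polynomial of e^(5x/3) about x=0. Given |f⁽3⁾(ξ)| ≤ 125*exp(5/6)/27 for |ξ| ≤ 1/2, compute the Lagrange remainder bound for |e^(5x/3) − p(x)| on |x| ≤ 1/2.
125*exp(5/6)/1296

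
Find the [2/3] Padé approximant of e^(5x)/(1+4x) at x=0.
(925*x**2/388 + 250*x/97 + 1)/(8675*x**3/1164 - 2985*x**2/388 + 153*x/97 + 1)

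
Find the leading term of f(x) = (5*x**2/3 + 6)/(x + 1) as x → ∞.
5*x/3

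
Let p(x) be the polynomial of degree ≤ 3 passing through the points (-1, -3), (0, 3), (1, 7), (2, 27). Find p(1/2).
33/8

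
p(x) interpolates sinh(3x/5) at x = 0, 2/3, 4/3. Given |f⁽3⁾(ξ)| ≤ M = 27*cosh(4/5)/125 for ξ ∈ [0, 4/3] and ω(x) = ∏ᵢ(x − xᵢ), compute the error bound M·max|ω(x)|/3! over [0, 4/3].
8*sqrt(3)*cosh(4/5)/3375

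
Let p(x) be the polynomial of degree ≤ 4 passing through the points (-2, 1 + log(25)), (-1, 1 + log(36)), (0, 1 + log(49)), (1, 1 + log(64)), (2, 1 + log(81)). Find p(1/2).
1 + log(28*sqrt(2)*3**(17/32)*5**(3/64)*7**(13/32)/3)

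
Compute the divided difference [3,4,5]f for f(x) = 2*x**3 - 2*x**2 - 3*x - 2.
22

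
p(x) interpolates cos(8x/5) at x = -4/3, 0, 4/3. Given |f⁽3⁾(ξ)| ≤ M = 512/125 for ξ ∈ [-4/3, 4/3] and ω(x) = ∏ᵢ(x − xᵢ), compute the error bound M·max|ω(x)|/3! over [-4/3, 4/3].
32768*sqrt(3)/91125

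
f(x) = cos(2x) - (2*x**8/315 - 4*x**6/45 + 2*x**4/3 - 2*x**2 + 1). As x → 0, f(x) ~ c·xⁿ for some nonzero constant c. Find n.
10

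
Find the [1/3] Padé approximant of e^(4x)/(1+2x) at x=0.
(2*x + 1)/(16*x**3/3 - 4*x**2 + 1)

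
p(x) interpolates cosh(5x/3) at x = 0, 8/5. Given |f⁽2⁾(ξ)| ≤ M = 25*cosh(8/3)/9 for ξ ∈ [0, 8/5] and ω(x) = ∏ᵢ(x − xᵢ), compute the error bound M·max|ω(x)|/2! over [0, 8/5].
8*cosh(8/3)/9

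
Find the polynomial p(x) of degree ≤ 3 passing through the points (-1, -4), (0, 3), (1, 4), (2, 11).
2*x**3 - 3*x**2 + 2*x + 3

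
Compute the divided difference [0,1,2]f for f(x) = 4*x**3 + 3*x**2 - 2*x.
15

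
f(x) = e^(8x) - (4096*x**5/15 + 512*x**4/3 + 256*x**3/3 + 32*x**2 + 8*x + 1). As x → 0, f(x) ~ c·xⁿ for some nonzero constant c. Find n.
6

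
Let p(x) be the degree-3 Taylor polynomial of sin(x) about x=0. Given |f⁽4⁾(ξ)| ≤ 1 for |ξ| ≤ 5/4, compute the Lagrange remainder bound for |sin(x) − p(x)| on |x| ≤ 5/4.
625/6144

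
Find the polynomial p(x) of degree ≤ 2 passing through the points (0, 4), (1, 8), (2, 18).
3*x**2 + x + 4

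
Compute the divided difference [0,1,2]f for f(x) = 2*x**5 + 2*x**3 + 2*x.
36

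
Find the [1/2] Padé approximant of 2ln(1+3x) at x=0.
6*x/(-3*x**2/4 + 3*x/2 + 1)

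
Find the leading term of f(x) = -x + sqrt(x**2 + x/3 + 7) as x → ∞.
1/6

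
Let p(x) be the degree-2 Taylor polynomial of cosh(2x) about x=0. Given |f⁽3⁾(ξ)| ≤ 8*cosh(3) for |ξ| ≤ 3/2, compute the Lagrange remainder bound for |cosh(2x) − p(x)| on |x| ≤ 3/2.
9*cosh(3)/2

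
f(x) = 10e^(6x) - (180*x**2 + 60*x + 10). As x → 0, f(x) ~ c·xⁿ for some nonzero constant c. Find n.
3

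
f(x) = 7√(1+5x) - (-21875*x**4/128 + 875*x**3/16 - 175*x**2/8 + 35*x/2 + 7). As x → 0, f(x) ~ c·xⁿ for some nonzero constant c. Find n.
5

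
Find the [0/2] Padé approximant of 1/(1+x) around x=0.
1/(x + 1)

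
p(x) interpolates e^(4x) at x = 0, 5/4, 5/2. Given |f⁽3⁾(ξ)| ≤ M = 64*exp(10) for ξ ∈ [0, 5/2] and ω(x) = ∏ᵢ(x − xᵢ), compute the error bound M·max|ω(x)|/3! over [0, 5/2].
125*sqrt(3)*exp(10)/27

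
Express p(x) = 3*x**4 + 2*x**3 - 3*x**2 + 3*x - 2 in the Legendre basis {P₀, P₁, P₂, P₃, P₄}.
(-12/5)P₀ + (21/5)P₁ + (-2/7)P₂ + (4/5)P₃ + (24/35)P₄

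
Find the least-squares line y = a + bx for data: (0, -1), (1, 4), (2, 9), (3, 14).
a = -1, b = 5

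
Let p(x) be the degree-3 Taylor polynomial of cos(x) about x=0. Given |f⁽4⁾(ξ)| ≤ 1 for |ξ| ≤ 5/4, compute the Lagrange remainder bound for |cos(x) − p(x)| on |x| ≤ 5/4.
625/6144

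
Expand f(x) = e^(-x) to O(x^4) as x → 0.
1 - x + x**2/2 - x**3/6 + O(x**4)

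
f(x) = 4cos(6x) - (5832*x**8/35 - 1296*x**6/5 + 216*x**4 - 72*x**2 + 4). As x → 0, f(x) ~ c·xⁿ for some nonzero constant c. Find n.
10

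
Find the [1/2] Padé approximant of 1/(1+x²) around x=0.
1/(x**2 + 1)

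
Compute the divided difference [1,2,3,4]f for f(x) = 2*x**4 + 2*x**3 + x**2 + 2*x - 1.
22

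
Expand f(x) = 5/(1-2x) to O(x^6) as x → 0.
5 + 10*x + 20*x**2 + 40*x**3 + 80*x**4 + 160*x**5 + O(x**6)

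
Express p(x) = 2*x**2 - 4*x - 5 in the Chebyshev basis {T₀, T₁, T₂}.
(-4)T₀ + (-4)T₁ + T₂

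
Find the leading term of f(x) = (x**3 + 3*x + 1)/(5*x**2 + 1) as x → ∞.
x/5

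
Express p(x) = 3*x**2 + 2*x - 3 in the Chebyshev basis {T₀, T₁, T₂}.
(-3/2)T₀ + (2)T₁ + (3/2)T₂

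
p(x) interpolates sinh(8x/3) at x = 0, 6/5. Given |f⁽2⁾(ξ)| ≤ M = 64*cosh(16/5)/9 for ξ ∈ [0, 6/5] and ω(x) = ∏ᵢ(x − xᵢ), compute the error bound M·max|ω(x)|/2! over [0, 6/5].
32*cosh(16/5)/25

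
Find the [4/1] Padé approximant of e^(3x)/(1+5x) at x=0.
(414909*x**4/109880 + 60633*x**3/13735 + 123939*x**2/27470 + 41124*x/13735 + 1)/(68594*x/13735 + 1)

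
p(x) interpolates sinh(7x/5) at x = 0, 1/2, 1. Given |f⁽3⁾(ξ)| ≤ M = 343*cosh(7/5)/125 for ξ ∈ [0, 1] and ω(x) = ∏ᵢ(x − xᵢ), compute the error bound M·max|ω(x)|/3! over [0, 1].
343*sqrt(3)*cosh(7/5)/27000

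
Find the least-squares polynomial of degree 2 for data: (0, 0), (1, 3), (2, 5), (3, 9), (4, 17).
18/35 + (4/7)x + (6/7)x²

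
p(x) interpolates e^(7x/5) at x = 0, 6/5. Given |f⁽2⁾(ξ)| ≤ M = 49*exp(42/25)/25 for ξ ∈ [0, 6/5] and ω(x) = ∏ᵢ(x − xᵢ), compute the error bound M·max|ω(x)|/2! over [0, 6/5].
441*exp(42/25)/1250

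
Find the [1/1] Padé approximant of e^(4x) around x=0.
(2*x + 1)/(1 - 2*x)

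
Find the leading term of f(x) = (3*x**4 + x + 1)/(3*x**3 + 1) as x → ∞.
x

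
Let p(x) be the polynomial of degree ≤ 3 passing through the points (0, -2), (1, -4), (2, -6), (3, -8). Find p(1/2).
-3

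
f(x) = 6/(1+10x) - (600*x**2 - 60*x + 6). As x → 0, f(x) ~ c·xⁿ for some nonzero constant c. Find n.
3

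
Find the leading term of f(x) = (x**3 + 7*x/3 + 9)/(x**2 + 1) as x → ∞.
x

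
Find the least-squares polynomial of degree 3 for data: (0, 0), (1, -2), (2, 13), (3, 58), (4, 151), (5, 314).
-41/126 + (-1357/756)x + (-233/126)x² + (319/108)x³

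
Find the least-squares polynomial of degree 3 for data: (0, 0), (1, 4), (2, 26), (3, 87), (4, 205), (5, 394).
31/126 + (-871/756)x + (11/9)x² + (319/108)x³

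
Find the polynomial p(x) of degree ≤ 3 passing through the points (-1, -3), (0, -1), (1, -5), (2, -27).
-2*x**3 - 3*x**2 + x - 1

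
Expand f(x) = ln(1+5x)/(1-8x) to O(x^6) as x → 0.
5*x + 55*x**2/2 + 785*x**3/3 + 23245*x**4/12 + 48365*x**5/3 + O(x**6)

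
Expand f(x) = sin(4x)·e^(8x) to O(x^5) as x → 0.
4*x + 32*x**2 + 352*x**3/3 + 256*x**4 + O(x**5)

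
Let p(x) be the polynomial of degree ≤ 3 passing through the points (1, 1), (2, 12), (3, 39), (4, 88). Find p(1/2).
-3/8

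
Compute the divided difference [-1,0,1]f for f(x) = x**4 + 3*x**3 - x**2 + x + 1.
0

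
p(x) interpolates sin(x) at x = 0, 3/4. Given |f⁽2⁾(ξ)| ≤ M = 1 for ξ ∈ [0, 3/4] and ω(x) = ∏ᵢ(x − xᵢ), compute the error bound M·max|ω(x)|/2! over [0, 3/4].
9/128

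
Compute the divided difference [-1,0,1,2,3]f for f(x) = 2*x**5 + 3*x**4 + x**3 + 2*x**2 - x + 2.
13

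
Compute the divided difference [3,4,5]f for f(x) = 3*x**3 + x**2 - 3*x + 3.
37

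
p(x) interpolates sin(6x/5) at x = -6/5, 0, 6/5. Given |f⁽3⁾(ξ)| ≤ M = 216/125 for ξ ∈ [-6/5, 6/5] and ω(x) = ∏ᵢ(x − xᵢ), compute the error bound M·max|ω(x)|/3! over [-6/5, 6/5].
1728*sqrt(3)/15625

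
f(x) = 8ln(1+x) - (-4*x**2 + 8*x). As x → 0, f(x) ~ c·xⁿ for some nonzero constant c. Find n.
3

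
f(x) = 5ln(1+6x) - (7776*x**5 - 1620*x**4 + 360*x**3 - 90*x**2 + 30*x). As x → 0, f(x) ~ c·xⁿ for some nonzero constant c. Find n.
6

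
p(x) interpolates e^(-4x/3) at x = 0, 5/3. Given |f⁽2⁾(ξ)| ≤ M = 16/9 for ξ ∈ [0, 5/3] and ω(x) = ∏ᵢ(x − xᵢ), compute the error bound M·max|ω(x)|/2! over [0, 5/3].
50/81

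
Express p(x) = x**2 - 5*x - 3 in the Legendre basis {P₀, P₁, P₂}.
(-8/3)P₀ + (-5)P₁ + (2/3)P₂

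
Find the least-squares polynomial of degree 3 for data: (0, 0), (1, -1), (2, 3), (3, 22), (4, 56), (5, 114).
1/9 + (-1243/378)x + (205/252)x² + (95/108)x³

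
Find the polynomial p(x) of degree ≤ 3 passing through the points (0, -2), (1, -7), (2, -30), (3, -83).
-2*x**3 - 3*x**2 - 2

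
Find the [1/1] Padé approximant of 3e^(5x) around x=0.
(15*x/2 + 3)/(1 - 5*x/2)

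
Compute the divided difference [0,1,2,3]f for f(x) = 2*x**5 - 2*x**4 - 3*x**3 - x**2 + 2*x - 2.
35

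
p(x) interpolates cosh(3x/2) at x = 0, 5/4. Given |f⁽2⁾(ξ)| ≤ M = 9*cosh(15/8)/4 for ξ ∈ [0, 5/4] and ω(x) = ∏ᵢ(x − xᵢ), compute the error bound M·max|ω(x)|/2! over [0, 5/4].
225*cosh(15/8)/512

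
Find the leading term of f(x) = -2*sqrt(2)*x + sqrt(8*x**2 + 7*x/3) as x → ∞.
7*sqrt(2)/24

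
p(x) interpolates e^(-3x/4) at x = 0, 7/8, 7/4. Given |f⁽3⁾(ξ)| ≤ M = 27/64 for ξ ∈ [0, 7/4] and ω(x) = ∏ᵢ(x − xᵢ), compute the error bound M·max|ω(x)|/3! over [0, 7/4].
343*sqrt(3)/32768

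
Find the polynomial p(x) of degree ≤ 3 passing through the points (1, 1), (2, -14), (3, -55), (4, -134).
-2*x**3 - x**2 + 2*x + 2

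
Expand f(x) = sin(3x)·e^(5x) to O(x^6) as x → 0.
3*x + 15*x**2 + 33*x**3 + 40*x**4 + 239*x**5/10 + O(x**6)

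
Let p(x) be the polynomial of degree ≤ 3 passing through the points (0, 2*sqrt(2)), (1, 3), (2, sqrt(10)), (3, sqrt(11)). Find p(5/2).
-15/16 + sqrt(2)/8 + 5*sqrt(11)/16 + 15*sqrt(10)/16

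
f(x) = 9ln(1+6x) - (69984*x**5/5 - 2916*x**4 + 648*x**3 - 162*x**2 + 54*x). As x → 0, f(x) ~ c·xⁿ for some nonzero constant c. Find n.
6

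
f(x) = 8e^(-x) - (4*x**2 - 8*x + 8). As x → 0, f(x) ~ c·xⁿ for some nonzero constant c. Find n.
3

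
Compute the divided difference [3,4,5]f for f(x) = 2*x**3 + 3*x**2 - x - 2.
27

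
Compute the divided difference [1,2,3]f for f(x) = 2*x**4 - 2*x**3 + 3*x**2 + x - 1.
41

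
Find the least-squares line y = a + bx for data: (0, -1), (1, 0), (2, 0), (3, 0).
a = -7/10, b = 3/10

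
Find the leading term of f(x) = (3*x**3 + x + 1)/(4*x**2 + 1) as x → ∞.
3*x/4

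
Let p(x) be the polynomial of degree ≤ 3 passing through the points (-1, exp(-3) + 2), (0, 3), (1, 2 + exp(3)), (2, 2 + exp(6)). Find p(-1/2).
(5 + (-5*exp(3) + 47 + exp(6))*exp(3))*exp(-3)/16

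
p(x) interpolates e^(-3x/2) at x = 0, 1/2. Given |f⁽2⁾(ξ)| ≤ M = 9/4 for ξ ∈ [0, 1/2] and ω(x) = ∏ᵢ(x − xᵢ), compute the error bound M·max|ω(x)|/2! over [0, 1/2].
9/128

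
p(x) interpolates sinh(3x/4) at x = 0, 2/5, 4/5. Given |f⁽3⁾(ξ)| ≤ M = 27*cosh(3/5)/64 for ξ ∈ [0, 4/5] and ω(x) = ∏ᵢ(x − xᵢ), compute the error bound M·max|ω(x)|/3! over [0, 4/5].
sqrt(3)*cosh(3/5)/1000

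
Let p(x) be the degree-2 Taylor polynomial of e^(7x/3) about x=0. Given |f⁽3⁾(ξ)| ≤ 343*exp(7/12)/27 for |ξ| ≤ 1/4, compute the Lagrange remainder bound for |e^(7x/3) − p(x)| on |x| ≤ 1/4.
343*exp(7/12)/10368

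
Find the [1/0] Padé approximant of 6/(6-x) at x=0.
x/6 + 1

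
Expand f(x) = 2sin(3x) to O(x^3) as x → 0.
6*x + O(x**3)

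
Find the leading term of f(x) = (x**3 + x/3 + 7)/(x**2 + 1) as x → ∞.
x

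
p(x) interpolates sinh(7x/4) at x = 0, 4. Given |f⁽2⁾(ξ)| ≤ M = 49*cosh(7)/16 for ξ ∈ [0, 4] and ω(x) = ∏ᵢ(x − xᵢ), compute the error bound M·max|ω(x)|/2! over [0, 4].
49*cosh(7)/8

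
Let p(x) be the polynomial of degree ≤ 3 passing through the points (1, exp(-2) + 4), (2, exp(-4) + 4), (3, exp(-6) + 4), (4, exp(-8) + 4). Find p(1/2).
(-35*exp(4) - 5 + 21*exp(2) + 35*exp(6) + 64*exp(8))*exp(-8)/16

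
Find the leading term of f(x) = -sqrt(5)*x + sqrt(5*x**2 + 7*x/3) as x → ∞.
7*sqrt(5)/30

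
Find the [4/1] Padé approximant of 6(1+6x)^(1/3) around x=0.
(32*x**4 - 128*x**3/5 + 144*x**2/5 + 192*x/5 + 6)/(22*x/5 + 1)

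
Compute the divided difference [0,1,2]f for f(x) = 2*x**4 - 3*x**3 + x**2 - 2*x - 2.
6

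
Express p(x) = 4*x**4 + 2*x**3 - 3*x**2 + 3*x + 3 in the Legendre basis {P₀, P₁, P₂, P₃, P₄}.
(14/5)P₀ + (21/5)P₁ + (2/7)P₂ + (4/5)P₃ + (32/35)P₄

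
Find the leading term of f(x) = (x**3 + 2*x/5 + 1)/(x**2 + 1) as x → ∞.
x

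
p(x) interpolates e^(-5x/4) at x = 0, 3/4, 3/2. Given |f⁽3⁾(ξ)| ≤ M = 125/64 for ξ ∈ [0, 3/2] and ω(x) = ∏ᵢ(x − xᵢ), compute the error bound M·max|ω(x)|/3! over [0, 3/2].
125*sqrt(3)/4096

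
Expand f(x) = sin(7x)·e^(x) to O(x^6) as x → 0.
7*x + 7*x**2 - 161*x**3/3 - 56*x**4 + 3353*x**5/30 + O(x**6)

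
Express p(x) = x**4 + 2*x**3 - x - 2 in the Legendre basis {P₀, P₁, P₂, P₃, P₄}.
(-9/5)P₀ + (1/5)P₁ + (4/7)P₂ + (4/5)P₃ + (8/35)P₄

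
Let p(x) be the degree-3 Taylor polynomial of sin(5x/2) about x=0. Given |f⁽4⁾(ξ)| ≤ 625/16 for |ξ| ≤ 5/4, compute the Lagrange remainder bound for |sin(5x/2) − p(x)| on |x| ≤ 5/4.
390625/98304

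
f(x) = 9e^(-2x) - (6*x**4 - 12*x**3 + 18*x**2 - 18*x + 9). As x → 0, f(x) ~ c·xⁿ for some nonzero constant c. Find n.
5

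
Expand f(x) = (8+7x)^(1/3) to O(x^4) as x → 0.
2 + 7*x/12 - 49*x**2/288 + 1715*x**3/20736 + O(x**4)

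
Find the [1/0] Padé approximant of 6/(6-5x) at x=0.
5*x/6 + 1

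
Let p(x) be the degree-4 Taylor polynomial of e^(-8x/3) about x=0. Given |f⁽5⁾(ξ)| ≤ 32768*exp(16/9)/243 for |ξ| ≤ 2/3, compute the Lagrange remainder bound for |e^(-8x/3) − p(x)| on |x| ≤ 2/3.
131072*exp(16/9)/885735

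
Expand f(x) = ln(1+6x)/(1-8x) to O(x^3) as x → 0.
6*x + 30*x**2 + O(x**3)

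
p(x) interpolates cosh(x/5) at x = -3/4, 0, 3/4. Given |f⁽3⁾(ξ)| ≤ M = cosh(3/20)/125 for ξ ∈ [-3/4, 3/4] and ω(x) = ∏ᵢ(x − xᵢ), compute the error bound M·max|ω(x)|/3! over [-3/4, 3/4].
sqrt(3)*cosh(3/20)/8000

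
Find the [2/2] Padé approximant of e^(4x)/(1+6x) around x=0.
(152*x**2/51 + 46*x/17 + 1)/(-388*x**2/51 + 80*x/17 + 1)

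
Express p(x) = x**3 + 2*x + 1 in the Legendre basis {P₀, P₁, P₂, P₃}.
P₀ + (13/5)P₁ + (2/5)P₃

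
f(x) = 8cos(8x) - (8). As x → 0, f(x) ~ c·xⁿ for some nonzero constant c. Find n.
2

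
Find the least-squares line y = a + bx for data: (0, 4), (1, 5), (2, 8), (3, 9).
a = 19/5, b = 9/5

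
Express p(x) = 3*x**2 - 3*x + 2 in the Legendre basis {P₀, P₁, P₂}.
(3)P₀ + (-3)P₁ + (2)P₂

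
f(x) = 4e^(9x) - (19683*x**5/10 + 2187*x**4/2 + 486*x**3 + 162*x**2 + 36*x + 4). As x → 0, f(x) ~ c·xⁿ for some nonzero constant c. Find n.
6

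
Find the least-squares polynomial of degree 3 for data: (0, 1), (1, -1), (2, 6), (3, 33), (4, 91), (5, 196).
53/63 + (-223/189)x + (-577/252)x² + (223/108)x³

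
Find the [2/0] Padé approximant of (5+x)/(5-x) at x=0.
2*x**2/25 + 2*x/5 + 1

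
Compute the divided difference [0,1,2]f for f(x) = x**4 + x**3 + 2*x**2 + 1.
12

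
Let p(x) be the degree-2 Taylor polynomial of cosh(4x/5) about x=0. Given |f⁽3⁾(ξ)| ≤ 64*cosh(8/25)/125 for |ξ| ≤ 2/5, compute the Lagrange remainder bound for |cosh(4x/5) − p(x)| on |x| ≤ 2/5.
256*cosh(8/25)/46875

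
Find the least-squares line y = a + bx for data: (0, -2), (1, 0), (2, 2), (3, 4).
a = -2, b = 2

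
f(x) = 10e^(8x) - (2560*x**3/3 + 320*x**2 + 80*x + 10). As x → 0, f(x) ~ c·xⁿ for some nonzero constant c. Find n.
4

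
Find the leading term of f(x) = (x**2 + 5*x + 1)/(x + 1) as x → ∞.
x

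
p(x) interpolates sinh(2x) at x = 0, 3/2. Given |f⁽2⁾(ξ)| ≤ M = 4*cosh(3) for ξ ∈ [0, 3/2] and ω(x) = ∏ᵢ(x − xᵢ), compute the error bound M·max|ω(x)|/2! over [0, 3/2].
9*cosh(3)/8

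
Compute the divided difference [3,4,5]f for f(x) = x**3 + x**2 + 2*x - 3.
13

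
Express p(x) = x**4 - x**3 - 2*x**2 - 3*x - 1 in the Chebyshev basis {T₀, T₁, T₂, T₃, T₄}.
(-13/8)T₀ + (-15/4)T₁ + (-1/2)T₂ + (-1/4)T₃ + (1/8)T₄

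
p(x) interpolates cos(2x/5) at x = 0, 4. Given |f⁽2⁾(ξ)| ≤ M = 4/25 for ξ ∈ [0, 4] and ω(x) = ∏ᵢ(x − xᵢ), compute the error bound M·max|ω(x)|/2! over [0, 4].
8/25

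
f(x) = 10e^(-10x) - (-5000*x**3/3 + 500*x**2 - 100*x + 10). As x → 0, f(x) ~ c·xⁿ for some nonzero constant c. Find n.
4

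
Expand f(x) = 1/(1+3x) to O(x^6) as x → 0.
1 - 3*x + 9*x**2 - 27*x**3 + 81*x**4 - 243*x**5 + O(x**6)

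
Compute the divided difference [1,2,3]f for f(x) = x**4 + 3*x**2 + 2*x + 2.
28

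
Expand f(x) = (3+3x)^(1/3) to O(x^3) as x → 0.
3**(1/3) + 3**(1/3)*x/3 - 3**(1/3)*x**2/9 + O(x**3)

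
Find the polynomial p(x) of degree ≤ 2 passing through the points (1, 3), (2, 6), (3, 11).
x**2 + 2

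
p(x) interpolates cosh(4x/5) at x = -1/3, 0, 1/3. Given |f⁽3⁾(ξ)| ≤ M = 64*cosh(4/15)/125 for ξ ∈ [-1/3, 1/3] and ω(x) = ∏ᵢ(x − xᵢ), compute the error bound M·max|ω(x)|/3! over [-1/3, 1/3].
64*sqrt(3)*cosh(4/15)/91125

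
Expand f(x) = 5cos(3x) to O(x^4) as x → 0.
5 - 45*x**2/2 + O(x**4)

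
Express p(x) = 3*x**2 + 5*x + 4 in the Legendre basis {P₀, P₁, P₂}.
(5)P₀ + (5)P₁ + (2)P₂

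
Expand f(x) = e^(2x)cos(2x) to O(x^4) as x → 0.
1 + 2*x - 8*x**3/3 + O(x**4)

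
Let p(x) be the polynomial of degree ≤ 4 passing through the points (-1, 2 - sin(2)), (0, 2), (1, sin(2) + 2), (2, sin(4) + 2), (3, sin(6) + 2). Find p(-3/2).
35*sin(6)/128 + 63*sin(2)/128 - 45*sin(4)/32 + 2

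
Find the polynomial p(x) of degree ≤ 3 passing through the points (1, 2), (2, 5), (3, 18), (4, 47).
x**3 - x**2 - x + 3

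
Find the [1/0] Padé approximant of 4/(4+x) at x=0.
1 - x/4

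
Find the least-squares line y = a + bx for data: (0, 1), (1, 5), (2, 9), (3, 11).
a = 7/5, b = 17/5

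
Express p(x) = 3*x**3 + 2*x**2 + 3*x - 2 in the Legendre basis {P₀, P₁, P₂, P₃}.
(-4/3)P₀ + (24/5)P₁ + (4/3)P₂ + (6/5)P₃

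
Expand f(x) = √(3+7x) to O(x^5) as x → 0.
sqrt(3) + 7*sqrt(3)*x/6 - 49*sqrt(3)*x**2/72 + 343*sqrt(3)*x**3/432 - 12005*sqrt(3)*x**4/10368 + O(x**5)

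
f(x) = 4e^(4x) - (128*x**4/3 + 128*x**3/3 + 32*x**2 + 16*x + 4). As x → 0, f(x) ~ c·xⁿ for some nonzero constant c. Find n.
5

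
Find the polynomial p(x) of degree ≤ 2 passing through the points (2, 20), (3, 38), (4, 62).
3*x**2 + 3*x + 2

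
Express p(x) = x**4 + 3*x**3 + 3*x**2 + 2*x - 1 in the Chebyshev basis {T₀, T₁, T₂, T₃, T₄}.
(7/8)T₀ + (17/4)T₁ + (2)T₂ + (3/4)T₃ + (1/8)T₄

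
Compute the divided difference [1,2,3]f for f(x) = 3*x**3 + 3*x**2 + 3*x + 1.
21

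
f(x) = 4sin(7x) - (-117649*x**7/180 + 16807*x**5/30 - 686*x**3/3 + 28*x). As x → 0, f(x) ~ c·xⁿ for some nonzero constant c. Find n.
9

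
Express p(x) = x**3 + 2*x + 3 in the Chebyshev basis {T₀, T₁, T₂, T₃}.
(3)T₀ + (11/4)T₁ + (1/4)T₃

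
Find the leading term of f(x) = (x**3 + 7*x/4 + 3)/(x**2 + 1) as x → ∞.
x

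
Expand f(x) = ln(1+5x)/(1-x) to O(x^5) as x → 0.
5*x - 15*x**2/2 + 205*x**3/6 - 1465*x**4/12 + O(x**5)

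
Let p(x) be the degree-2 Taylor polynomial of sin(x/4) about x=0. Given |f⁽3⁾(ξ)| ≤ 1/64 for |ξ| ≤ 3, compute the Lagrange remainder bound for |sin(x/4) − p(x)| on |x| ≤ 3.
9/128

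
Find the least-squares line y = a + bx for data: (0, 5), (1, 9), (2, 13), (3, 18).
a = 24/5, b = 43/10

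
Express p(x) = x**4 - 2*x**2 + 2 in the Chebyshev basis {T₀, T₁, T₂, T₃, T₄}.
(11/8)T₀ + (-1/2)T₂ + (1/8)T₄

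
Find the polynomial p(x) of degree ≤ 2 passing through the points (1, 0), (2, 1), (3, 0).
-x**2 + 4*x - 3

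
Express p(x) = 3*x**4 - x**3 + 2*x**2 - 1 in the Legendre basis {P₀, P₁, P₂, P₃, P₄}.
(4/15)P₀ + (-3/5)P₁ + (64/21)P₂ + (-2/5)P₃ + (24/35)P₄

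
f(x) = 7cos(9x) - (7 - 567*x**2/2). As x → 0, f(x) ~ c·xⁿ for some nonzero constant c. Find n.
4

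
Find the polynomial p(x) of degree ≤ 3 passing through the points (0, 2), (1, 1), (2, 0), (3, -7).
-x**3 + 3*x**2 - 3*x + 2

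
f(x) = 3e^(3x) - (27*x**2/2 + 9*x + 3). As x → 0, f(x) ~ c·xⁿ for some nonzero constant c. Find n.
3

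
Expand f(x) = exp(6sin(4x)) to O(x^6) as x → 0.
1 + 24*x + 288*x**2 + 2240*x**3 + 12288*x**4 + 239872*x**5/5 + O(x**6)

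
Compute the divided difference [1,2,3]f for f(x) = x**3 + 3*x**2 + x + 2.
9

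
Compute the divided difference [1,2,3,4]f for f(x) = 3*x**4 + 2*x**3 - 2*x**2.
32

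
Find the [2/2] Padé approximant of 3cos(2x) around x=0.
(3 - 5*x**2)/(x**2/3 + 1)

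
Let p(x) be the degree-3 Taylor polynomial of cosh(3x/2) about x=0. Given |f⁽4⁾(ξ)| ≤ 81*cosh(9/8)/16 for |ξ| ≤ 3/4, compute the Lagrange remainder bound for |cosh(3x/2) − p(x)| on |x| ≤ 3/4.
2187*cosh(9/8)/32768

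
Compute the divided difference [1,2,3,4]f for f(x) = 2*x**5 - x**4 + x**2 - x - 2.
120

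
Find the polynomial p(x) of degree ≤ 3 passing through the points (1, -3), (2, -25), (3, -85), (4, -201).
-3*x**3 - x**2 + 2*x - 1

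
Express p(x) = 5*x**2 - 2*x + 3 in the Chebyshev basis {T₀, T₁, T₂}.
(11/2)T₀ + (-2)T₁ + (5/2)T₂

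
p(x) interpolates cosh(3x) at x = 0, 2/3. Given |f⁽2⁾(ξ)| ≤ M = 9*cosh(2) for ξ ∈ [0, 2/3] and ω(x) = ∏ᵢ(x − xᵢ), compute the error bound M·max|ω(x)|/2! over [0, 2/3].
cosh(2)/2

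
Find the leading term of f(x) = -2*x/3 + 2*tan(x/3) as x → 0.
2*x**3/81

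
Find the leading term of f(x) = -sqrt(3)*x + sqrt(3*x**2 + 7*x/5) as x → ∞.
7*sqrt(3)/30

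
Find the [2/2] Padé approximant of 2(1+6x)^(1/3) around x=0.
(56*x**2/3 + 14*x + 2)/(10*x**2/3 + 5*x + 1)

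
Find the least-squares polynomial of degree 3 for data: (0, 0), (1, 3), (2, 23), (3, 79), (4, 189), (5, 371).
5/126 + (169/756)x + (-55/126)x² + (329/108)x³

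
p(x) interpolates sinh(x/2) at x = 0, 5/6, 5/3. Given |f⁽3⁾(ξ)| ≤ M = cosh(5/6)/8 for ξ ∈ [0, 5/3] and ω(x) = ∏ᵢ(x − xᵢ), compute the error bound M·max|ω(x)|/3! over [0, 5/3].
125*sqrt(3)*cosh(5/6)/46656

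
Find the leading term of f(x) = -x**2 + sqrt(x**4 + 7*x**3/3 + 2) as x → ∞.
7*x/6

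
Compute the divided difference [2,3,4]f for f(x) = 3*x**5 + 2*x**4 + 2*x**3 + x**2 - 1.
984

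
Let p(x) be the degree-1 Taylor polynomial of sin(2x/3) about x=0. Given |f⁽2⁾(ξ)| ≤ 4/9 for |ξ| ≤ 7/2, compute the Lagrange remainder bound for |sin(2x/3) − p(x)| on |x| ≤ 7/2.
49/18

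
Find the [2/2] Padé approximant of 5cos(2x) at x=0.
(5 - 25*x**2/3)/(x**2/3 + 1)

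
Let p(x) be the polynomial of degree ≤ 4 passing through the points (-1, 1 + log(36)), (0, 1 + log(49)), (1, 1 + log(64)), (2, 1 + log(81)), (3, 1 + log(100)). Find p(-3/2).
1 + log(8388608*2**(3/16)*3**(19/64)*5**(35/64)*7**(7/16)/2470629)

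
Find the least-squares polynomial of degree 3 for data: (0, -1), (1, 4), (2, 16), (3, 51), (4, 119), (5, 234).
-8/9 + (850/189)x + (-271/126)x² + (115/54)x³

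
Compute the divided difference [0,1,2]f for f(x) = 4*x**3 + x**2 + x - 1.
13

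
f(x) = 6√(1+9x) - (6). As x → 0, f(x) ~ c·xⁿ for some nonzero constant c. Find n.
1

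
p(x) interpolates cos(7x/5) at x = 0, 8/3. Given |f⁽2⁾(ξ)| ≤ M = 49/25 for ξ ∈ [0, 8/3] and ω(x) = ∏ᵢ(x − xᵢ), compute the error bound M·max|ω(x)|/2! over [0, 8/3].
392/225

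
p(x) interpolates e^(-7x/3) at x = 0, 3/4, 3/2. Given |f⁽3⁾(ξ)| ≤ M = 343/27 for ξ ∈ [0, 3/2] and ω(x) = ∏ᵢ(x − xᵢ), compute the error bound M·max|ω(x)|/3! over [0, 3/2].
343*sqrt(3)/1728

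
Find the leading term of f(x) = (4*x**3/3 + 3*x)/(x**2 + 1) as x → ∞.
4*x/3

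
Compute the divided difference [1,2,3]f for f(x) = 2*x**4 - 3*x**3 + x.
32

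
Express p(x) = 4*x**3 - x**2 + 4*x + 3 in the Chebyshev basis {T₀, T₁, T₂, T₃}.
(5/2)T₀ + (7)T₁ + (-1/2)T₂ + T₃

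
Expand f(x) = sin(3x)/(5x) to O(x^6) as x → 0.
3/5 - 9*x**2/10 + 81*x**4/200 + O(x**6)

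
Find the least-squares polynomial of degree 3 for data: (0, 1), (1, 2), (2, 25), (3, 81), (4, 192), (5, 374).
95/126 + (-1217/756)x + (107/126)x² + (311/108)x³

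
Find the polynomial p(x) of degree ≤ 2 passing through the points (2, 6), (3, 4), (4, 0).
-x**2 + 3*x + 4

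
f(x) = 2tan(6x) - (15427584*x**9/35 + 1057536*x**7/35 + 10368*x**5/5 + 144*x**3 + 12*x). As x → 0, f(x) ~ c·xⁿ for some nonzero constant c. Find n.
11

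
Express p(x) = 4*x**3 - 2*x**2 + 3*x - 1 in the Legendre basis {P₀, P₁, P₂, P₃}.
(-5/3)P₀ + (27/5)P₁ + (-4/3)P₂ + (8/5)P₃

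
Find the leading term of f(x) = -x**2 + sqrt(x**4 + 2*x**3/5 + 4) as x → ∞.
x/5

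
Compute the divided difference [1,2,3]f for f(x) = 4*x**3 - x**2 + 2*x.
23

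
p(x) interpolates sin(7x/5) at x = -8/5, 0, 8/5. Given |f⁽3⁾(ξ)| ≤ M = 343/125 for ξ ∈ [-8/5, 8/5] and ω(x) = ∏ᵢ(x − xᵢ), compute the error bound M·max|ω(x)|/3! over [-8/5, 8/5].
175616*sqrt(3)/421875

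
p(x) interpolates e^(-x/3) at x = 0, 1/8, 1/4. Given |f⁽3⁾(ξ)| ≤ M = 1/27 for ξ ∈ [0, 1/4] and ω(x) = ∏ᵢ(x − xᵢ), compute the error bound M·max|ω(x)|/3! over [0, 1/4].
sqrt(3)/373248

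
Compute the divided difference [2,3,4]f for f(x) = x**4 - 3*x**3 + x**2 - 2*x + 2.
29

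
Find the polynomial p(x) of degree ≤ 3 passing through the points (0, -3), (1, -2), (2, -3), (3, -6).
-x**2 + 2*x - 3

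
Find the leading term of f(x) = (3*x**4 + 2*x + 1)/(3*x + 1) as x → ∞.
x**3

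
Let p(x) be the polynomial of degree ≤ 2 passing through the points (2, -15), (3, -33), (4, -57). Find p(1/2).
3/4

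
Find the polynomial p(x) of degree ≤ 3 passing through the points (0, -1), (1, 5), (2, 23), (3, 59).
x**3 + 3*x**2 + 2*x - 1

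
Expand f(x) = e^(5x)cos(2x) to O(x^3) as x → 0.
1 + 5*x + 21*x**2/2 + O(x**3)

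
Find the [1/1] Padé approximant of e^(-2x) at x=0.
(1 - x)/(x + 1)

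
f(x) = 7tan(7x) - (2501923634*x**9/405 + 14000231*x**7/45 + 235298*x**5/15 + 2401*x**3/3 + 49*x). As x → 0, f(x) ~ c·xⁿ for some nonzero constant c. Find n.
11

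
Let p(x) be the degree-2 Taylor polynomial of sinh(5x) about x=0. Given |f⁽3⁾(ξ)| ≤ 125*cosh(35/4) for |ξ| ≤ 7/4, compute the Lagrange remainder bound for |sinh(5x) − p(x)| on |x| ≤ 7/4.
42875*cosh(35/4)/384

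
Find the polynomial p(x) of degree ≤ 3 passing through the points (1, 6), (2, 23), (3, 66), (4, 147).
2*x**3 + x**2 + 3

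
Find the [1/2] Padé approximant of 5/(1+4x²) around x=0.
5/(4*x**2 + 1)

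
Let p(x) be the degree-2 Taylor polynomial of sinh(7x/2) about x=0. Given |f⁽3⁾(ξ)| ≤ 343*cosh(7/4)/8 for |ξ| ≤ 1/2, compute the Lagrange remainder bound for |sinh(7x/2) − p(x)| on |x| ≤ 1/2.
343*cosh(7/4)/384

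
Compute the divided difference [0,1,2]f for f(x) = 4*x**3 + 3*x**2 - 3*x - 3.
15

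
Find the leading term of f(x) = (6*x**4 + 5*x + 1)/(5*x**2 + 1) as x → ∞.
6*x**2/5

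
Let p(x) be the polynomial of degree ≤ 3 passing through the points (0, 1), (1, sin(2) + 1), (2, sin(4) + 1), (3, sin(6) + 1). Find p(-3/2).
-189*sin(2)/16 + 135*sin(4)/16 - 35*sin(6)/16 + 1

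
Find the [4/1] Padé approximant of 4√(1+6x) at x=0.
(243*x**4/10 - 108*x**3/5 + 162*x**2/5 + 144*x/5 + 4)/(21*x/5 + 1)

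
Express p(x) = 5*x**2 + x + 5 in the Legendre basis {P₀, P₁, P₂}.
(20/3)P₀ + P₁ + (10/3)P₂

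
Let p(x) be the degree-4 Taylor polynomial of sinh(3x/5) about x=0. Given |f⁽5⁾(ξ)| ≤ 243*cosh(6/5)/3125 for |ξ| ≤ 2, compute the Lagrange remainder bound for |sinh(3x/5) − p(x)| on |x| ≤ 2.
324*cosh(6/5)/15625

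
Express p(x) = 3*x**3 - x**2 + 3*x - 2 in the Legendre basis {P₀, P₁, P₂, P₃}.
(-7/3)P₀ + (24/5)P₁ + (-2/3)P₂ + (6/5)P₃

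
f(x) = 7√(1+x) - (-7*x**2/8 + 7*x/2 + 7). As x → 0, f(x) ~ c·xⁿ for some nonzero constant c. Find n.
3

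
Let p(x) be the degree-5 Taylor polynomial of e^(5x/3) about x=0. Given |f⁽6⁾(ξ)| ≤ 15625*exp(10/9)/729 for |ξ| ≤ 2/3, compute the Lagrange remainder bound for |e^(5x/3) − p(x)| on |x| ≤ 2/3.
12500*exp(10/9)/4782969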